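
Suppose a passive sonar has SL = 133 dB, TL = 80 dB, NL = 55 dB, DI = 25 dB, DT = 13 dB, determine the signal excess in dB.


10 dB


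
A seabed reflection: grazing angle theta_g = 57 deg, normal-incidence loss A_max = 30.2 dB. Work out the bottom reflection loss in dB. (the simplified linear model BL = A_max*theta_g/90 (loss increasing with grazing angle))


19.13 dB


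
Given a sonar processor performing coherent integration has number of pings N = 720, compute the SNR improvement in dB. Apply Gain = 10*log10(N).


Gain = 10*log10(720) = 28.57

28.57 dB


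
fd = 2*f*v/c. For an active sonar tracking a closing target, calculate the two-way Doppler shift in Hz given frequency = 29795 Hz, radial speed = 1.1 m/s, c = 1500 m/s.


43.7 Hz


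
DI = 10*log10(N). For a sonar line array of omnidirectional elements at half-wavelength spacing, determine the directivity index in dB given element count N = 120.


DI = 10*log10(120) = 20.79

20.79 dB


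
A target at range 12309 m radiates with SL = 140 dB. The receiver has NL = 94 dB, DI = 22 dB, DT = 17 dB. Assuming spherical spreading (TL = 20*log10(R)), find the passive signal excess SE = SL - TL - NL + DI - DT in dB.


-30.8 dB


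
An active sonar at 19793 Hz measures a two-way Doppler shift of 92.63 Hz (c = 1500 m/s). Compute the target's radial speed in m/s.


From fd = 2*f*v/c, v = c*fd/(2*f) = 1500 * 92.63 / (2*19793) = 3.51

3.51 m/s


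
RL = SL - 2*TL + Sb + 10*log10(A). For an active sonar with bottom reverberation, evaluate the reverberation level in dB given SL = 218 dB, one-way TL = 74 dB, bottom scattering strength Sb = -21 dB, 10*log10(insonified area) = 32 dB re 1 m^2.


81 dB


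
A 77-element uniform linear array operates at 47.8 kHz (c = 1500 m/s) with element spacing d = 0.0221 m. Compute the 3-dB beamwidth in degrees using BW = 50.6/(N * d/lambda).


0.93 deg


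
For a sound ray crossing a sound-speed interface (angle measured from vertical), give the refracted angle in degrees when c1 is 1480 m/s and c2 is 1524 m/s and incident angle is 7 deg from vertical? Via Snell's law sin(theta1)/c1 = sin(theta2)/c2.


sin(theta2) = (c2/c1)*sin(theta1) = (1524/1480)*sin(7 deg) = 0.12549
theta2 = arcsin(0.12549) = 7.21

7.21 deg


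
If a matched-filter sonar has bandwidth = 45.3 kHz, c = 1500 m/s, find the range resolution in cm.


dR = c/(2*BW) = 1500 / (2 * 45.3e3) = 0.0166 m = 1.66 cm

1.66 cm


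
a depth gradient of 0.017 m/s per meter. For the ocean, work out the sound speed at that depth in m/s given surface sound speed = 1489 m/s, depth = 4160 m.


1559.72 m/s


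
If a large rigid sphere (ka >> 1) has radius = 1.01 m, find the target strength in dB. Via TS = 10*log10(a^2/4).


-5.93 dB


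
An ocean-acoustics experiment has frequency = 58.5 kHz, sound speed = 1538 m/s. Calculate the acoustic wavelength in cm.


lambda = c/f = 1538 / 58500 = 0.0263 m = 2.63 cm

2.63 cm


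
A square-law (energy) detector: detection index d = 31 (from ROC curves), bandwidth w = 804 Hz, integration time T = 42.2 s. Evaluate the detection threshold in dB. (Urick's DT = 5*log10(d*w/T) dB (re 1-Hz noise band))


DT = 5*log10(d*w/T) = 5*log10(31 * 804 / 42.2) = 5*log10(590.62) = 13.86

13.86 dB


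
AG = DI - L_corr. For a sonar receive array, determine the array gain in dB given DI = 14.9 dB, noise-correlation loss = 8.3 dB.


AG = DI - L_corr = 14.9 - 8.3 = 6.6

6.6 dB


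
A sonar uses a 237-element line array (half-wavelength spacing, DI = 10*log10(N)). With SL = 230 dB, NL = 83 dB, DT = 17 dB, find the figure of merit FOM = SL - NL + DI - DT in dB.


Step 1: DI = 10*log10(237) = 23.75 dB
Step 2: FOM = SL - NL + DI - DT = 230 - 83 + 23.75 - 17 = 153.75

153.75 dB


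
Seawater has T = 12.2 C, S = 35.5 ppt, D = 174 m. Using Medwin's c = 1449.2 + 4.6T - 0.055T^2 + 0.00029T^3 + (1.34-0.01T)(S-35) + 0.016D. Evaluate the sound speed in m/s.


c = 1449.2 + 4.6*12.2 - 0.055*12.2^2 + 0.00029*12.2^3 + (1.34 - 0.01*12.2)*(35.5 - 35) + 0.016*174 = 1501.05

1501.05 m/s


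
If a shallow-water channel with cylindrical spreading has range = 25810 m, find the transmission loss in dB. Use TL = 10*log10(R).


TL = 10*log10(25810) = 44.12

44.12 dB


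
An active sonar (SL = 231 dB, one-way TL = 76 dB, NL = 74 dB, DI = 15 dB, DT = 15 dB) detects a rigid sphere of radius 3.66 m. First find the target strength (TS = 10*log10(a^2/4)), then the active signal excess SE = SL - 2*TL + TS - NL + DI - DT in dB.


Step 1: TS = 10*log10(3.66^2/4) = 5.25 dB
Step 2: SE = SL - 2*TL + TS - NL + DI - DT = 231 - 2*76 + (5.25) - 74 + 15 - 15 = 10.25

10.25 dB


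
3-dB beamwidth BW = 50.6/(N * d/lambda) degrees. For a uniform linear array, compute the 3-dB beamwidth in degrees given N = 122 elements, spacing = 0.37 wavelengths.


BW = 50.6 / (122 * 0.37) = 50.6 / 45.14 = 1.12

1.12 deg


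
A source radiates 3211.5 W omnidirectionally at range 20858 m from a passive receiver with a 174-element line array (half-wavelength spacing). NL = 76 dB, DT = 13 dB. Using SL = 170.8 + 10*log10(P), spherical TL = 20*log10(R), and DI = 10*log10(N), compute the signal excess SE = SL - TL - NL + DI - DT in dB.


Step 1: SL = 170.8 + 10*log10(3211.5) = 205.87 dB
Step 2: TL = 20*log10(20858) = 86.39 dB
Step 3: DI = 10*log10(174) = 22.41 dB
Step 4: SE = SL - TL - NL + DI - DT = 205.87 - 86.39 - 76 + 22.41 - 13 = 52.89

52.89 dB


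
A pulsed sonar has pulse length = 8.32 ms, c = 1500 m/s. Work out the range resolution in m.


dR = c*tau/2 = 1500 * 8.32e-3 / 2 = 6.24

6.24 m


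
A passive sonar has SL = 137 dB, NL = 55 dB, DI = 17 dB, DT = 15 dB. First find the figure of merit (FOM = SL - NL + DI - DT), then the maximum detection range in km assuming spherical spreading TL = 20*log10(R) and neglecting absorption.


Step 1: FOM = SL - NL + DI - DT = 137 - 55 + 17 - 15 = 84 dB
Step 2: at max range FOM = TL = 20*log10(R), so R = 10^(84/20) = 15848.93 m = 15.85 km

15.85 km


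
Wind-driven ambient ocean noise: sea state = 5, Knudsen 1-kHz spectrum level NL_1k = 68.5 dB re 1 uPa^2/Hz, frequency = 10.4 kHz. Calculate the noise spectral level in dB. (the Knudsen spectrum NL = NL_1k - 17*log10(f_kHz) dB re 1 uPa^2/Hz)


NL = NL_1k - 17*log10(f_kHz) = 68.5 - 17*log10(10.4) = 68.5 - (17.29) = 51.21

51.21 dB


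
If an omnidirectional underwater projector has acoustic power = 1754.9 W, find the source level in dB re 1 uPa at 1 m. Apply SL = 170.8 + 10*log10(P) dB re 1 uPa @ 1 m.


SL = 170.8 + 10*log10(1754.9) = 170.8 + 32.44 = 203.24

203.24 dB


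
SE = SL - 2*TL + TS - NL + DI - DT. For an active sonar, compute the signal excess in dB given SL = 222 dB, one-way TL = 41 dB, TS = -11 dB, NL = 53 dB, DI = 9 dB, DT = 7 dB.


SE = SL - 2*TL + TS - NL + DI - DT = 222 - 2*41 + (-11) - 53 + 9 - 7 = 78

78 dB


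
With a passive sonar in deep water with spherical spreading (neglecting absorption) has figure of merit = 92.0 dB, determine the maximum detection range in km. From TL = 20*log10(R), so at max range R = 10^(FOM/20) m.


At max range FOM = TL, so 20*log10(R) = 92.0
R = 10^(92.0/20) = 39810.72 m = 39.81 km

39.81 km


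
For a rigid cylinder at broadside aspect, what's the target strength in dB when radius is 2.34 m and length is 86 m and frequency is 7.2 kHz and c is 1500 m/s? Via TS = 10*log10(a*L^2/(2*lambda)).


lambda = 1500/7200 = 0.20833 m
TS = 10*log10(2.34*86^2/(2*0.20833)) = 46.18

46.18 dB


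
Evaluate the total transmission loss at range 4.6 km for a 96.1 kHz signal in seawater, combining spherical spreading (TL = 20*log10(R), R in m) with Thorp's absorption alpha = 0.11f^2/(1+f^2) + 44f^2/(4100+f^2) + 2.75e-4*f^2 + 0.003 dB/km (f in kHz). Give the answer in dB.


Step 1 (Thorp): alpha = 0.11*9235.21/(1+9235.21) + 44*9235.21/(4100+9235.21) + 2.75e-4*9235.21 + 0.003 = 33.1246 dB/km
Step 2: TL_spread = 20*log10(4600) = 73.26 dB
Step 3: TL_abs = alpha*R = 33.1246 * 4.6 = 152.37 dB
Step 4: TL_total = 73.26 + 152.37 = 225.63

225.63 dB


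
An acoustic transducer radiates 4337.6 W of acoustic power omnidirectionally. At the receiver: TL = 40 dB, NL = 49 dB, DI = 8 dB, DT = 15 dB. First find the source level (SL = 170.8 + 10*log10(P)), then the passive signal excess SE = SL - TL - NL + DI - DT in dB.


Step 1: SL = 170.8 + 10*log10(4337.6) = 207.17 dB
Step 2: SE = SL - TL - NL + DI - DT = 207.17 - 40 - 49 + 8 - 15 = 111.17

111.17 dB


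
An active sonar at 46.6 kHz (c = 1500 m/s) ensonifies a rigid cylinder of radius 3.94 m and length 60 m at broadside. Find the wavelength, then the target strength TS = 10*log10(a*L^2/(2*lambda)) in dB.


Step 1: lambda = c/f = 1500/46600 = 0.03219 m
Step 2: TS = 10*log10(a*L^2/(2*lambda)) = 10*log10(3.94*60^2/(2*0.03219)) = 53.43

53.43 dB


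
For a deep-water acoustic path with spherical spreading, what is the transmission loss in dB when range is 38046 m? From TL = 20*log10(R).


TL = 20*log10(38046) = 91.61

91.61 dB


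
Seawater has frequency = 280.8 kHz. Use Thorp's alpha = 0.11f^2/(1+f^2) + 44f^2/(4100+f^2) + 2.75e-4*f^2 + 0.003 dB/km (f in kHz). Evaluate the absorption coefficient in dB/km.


f^2 = 78848.64
alpha = 0.11*78848.64/(1+78848.64) + 44*78848.64/(4100+78848.64) + 2.75e-4*78848.64 + 0.003 = 63.622

63.622 dB/km


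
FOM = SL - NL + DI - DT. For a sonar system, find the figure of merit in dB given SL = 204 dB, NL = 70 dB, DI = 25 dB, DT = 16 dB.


FOM = SL - NL + DI - DT = 204 - 70 + 25 - 16 = 143

143 dB


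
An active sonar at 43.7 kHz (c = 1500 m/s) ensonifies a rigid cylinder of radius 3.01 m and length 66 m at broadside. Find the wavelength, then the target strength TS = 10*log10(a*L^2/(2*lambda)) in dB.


Step 1: lambda = c/f = 1500/43700 = 0.03432 m
Step 2: TS = 10*log10(a*L^2/(2*lambda)) = 10*log10(3.01*66^2/(2*0.03432)) = 52.81

52.81 dB


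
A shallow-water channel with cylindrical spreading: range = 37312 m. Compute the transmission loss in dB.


TL = 10*log10(37312) = 45.72

45.72 dB


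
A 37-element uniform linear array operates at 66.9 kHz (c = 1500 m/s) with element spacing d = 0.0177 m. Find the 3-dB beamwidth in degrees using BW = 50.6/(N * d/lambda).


1.73 deg


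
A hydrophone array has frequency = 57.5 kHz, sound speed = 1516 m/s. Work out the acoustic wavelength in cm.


lambda = c/f = 1516 / 57500 = 0.0264 m = 2.64 cm

2.64 cm


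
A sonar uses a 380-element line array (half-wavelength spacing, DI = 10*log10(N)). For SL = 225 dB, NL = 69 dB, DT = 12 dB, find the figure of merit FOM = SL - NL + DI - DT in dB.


169.8 dB


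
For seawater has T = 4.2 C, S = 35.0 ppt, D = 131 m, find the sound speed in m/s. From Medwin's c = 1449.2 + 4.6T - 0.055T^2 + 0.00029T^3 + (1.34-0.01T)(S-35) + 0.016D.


c = 1449.2 + 4.6*4.2 - 0.055*4.2^2 + 0.00029*4.2^3 + (1.34 - 0.01*4.2)*(35.0 - 35) + 0.016*131 = 1469.67

1469.67 m/s


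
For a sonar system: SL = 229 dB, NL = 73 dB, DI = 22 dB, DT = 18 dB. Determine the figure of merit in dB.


FOM = SL - NL + DI - DT = 229 - 73 + 22 - 18 = 160

160 dB


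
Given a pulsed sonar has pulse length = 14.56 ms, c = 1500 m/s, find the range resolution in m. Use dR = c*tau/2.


dR = c*tau/2 = 1500 * 14.56e-3 / 2 = 10.92

10.92 m


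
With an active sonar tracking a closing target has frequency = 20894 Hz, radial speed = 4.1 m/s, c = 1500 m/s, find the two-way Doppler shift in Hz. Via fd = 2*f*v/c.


fd = 2*f*v/c = 2 * 20894 * 4.1 / 1500 = 114.22

114.22 Hz


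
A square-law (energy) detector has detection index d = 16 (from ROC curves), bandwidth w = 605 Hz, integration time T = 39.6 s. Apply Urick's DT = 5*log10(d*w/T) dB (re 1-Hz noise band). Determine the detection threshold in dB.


11.94 dB


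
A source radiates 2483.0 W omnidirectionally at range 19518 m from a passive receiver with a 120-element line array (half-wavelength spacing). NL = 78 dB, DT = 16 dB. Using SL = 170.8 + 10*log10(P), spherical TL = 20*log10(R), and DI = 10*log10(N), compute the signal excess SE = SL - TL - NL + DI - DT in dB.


45.73 dB


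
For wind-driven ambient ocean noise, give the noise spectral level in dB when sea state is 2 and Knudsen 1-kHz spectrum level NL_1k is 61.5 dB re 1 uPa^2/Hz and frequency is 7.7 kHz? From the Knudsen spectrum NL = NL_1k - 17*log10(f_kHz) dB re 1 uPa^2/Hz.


46.43 dB


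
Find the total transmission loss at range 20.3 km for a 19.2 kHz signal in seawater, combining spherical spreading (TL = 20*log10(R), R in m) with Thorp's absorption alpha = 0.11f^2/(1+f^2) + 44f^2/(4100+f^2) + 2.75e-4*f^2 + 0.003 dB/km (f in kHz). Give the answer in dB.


Step 1 (Thorp): alpha = 0.11*368.64/(1+368.64) + 44*368.64/(4100+368.64) + 2.75e-4*368.64 + 0.003 = 3.8439 dB/km
Step 2: TL_spread = 20*log10(20300) = 86.15 dB
Step 3: TL_abs = alpha*R = 3.8439 * 20.3 = 78.03 dB
Step 4: TL_total = 86.15 + 78.03 = 164.18

164.18 dB


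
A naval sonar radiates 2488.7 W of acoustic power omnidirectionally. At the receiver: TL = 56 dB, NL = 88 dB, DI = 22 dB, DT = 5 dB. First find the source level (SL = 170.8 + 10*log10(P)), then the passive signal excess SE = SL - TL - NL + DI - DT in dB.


Step 1: SL = 170.8 + 10*log10(2488.7) = 204.76 dB
Step 2: SE = SL - TL - NL + DI - DT = 204.76 - 56 - 88 + 22 - 5 = 77.76

77.76 dB


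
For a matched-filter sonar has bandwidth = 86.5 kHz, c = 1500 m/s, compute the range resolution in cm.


dR = c/(2*BW) = 1500 / (2 * 86.5e3) = 0.0087 m = 0.87 cm

0.87 cm


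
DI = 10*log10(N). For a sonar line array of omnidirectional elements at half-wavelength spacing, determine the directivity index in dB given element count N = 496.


DI = 10*log10(496) = 26.95

26.95 dB


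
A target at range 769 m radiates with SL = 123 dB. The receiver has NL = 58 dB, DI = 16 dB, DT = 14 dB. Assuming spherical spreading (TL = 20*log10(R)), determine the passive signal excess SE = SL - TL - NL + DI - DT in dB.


Step 1: TL = 20*log10(769) = 57.72 dB
Step 2: SE = 123 - 57.72 - 58 + 16 - 14 = 9.28

9.28 dB


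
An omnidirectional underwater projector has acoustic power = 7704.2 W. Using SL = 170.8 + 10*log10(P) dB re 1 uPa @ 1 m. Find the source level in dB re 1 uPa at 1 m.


SL = 170.8 + 10*log10(7704.2) = 170.8 + 38.87 = 209.67

209.67 dB


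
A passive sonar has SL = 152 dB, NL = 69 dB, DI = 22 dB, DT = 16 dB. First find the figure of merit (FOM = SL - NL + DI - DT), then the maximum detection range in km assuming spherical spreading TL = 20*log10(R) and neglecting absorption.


Step 1: FOM = SL - NL + DI - DT = 152 - 69 + 22 - 16 = 89 dB
Step 2: at max range FOM = TL = 20*log10(R), so R = 10^(89/20) = 28183.83 m = 28.18 km

28.18 km


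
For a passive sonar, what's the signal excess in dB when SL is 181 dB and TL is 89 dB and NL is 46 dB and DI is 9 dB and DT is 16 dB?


SE = SL - TL - NL + DI - DT = 181 - 89 - 46 + 9 - 16 = 39

39 dB


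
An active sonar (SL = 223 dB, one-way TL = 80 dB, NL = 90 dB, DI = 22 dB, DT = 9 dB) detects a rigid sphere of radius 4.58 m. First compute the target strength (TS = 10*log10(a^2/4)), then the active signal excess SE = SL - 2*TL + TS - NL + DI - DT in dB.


Step 1: TS = 10*log10(4.58^2/4) = 7.2 dB
Step 2: SE = SL - 2*TL + TS - NL + DI - DT = 223 - 2*80 + (7.2) - 90 + 22 - 9 = -6.8

-6.8 dB


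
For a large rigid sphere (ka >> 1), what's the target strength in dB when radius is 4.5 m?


TS = 10*log10(4.5^2 / 4) = 10*log10(5.0625) = 7.04

7.04 dB


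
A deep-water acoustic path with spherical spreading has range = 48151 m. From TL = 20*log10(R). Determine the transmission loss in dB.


93.65 dB


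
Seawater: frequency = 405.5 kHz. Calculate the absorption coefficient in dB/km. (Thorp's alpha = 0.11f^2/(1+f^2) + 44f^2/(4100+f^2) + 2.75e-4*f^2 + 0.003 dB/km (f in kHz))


f^2 = 164430.25
alpha = 0.11*164430.25/(1+164430.25) + 44*164430.25/(4100+164430.25) + 2.75e-4*164430.25 + 0.003 = 88.261

88.261 dB/km


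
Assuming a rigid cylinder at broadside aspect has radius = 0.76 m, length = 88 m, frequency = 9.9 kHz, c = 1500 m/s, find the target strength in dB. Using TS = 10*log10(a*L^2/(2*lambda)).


lambda = 1500/9900 = 0.15152 m
TS = 10*log10(0.76*88^2/(2*0.15152)) = 42.88

42.88 dB


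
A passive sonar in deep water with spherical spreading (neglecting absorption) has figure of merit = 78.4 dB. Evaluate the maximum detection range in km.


8.32 km


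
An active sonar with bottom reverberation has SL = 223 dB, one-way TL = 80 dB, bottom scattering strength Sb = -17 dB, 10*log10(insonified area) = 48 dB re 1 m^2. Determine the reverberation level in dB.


RL = SL - 2*TL + Sb + 10*log10(A) = 223 - 2*80 + (-17) + 48 = 94

94 dB


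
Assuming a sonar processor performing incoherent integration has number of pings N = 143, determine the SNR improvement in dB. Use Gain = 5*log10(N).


Gain = 5*log10(143) = 10.78

10.78 dB


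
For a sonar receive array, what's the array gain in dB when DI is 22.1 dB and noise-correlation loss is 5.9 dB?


AG = DI - L_corr = 22.1 - 5.9 = 16.2

16.2 dB


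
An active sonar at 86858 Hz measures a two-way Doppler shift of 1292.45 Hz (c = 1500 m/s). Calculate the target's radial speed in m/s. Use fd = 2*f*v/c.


11.16 m/s


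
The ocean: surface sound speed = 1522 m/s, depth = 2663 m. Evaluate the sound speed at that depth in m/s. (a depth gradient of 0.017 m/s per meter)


c = 1522 + 0.017 * 2663 = 1567.271

1567.271 m/s


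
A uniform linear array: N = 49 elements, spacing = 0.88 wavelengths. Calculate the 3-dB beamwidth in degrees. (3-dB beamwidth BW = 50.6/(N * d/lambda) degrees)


1.17 deg


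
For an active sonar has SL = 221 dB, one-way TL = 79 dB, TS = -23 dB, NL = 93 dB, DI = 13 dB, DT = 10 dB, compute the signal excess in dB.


SE = SL - 2*TL + TS - NL + DI - DT = 221 - 2*79 + (-23) - 93 + 13 - 10 = -50

-50 dB


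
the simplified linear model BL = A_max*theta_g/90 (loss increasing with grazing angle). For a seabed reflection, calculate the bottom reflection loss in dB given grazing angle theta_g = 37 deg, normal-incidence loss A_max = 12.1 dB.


4.97 dB


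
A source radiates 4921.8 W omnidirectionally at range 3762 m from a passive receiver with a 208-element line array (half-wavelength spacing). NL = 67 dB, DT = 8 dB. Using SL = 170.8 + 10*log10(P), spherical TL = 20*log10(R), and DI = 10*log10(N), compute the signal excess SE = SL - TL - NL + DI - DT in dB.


Step 1: SL = 170.8 + 10*log10(4921.8) = 207.72 dB
Step 2: TL = 20*log10(3762) = 71.51 dB
Step 3: DI = 10*log10(208) = 23.18 dB
Step 4: SE = SL - TL - NL + DI - DT = 207.72 - 71.51 - 67 + 23.18 - 8 = 84.39

84.39 dB


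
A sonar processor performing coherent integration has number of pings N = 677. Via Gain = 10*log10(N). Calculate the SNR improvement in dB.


28.31 dB


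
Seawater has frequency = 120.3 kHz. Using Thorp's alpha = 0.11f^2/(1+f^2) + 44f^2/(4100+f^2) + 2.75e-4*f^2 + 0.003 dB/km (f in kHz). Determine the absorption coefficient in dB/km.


f^2 = 14472.09
alpha = 0.11*14472.09/(1+14472.09) + 44*14472.09/(4100+14472.09) + 2.75e-4*14472.09 + 0.003 = 38.379

38.379 dB/km


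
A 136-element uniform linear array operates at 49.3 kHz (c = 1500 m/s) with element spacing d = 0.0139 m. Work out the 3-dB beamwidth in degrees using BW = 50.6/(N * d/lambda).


Step 1: lambda = 1500/49300 = 0.03043 m
Step 2: d/lambda = 0.0139/0.03043 = 0.4568
Step 3: BW = 50.6/(N * d/lambda) = 50.6/(136 * 0.4568) = 0.81

0.81 deg


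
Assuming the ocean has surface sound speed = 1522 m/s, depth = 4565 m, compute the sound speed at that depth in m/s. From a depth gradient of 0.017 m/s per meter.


c = 1522 + 0.017 * 4565 = 1599.605

1599.605 m/s


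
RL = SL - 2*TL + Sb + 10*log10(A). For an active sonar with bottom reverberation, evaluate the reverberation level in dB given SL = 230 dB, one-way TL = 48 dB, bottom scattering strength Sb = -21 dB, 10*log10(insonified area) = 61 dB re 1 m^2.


174 dB


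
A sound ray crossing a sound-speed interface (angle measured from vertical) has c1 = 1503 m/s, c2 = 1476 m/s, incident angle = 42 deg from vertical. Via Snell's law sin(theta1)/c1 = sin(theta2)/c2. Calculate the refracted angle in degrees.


41.08 deg


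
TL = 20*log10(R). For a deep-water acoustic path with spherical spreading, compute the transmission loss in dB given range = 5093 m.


TL = 20*log10(5093) = 74.14

74.14 dB


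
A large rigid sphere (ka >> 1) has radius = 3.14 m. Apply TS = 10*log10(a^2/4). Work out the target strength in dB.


3.92 dB


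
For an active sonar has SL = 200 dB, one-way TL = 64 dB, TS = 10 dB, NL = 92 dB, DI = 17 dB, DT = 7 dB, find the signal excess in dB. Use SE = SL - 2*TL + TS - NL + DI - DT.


SE = SL - 2*TL + TS - NL + DI - DT = 200 - 2*64 + (10) - 92 + 17 - 7 = 0

0 dB


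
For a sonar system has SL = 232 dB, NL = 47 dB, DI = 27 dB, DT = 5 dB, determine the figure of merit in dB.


FOM = SL - NL + DI - DT = 232 - 47 + 27 - 5 = 207

207 dB


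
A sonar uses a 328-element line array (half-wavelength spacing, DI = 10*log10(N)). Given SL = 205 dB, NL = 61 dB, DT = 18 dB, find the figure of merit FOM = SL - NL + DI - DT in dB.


Step 1: DI = 10*log10(328) = 25.16 dB
Step 2: FOM = SL - NL + DI - DT = 205 - 61 + 25.16 - 18 = 151.16

151.16 dB


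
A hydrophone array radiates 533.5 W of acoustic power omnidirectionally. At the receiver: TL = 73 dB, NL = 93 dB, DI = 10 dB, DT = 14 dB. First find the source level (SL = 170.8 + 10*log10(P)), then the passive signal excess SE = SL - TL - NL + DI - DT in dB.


Step 1: SL = 170.8 + 10*log10(533.5) = 198.07 dB
Step 2: SE = SL - TL - NL + DI - DT = 198.07 - 73 - 93 + 10 - 14 = 28.07

28.07 dB


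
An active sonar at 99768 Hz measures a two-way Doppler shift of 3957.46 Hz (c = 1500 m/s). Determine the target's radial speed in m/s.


From fd = 2*f*v/c, v = c*fd/(2*f) = 1500 * 3957.46 / (2*99768) = 29.75

29.75 m/s


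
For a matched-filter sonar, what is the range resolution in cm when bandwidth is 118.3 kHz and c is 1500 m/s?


dR = c/(2*BW) = 1500 / (2 * 118.3e3) = 0.0063 m = 0.63 cm

0.63 cm


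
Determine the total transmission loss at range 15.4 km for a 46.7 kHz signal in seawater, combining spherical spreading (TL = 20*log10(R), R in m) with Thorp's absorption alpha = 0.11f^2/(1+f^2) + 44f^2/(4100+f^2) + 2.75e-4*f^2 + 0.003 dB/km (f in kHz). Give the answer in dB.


Step 1 (Thorp): alpha = 0.11*2180.89/(1+2180.89) + 44*2180.89/(4100+2180.89) + 2.75e-4*2180.89 + 0.003 = 15.9907 dB/km
Step 2: TL_spread = 20*log10(15400) = 83.75 dB
Step 3: TL_abs = alpha*R = 15.9907 * 15.4 = 246.26 dB
Step 4: TL_total = 83.75 + 246.26 = 330.01

330.01 dB


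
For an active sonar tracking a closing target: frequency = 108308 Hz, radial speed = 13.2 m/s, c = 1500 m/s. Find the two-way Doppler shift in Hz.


fd = 2*f*v/c = 2 * 108308 * 13.2 / 1500 = 1906.22

1906.22 Hz


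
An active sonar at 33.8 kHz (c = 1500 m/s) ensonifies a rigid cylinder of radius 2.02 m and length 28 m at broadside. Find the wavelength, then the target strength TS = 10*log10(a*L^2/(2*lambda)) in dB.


Step 1: lambda = c/f = 1500/33800 = 0.04438 m
Step 2: TS = 10*log10(a*L^2/(2*lambda)) = 10*log10(2.02*28^2/(2*0.04438)) = 42.51

42.51 dB


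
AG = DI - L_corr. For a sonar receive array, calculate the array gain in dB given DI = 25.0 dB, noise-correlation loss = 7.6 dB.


AG = DI - L_corr = 25.0 - 7.6 = 17.4

17.4 dB


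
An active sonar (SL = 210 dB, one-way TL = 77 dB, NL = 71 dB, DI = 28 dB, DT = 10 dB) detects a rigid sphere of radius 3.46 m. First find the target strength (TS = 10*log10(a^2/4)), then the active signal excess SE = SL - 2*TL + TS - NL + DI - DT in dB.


Step 1: TS = 10*log10(3.46^2/4) = 4.76 dB
Step 2: SE = SL - 2*TL + TS - NL + DI - DT = 210 - 2*77 + (4.76) - 71 + 28 - 10 = 7.76

7.76 dB


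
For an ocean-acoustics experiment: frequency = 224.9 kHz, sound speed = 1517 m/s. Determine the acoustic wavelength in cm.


0.67 cm


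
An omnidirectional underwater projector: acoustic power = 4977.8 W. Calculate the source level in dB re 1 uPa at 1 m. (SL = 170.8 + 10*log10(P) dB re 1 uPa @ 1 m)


SL = 170.8 + 10*log10(4977.8) = 170.8 + 36.97 = 207.77

207.77 dB


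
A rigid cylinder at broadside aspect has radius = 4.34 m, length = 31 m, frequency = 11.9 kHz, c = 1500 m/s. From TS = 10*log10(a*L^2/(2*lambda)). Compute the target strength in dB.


lambda = 1500/11900 = 0.12605 m
TS = 10*log10(4.34*31^2/(2*0.12605)) = 42.19

42.19 dB


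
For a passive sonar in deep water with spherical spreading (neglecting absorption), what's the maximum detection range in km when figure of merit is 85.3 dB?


At max range FOM = TL, so 20*log10(R) = 85.3
R = 10^(85.3/20) = 18407.72 m = 18.41 km

18.41 km


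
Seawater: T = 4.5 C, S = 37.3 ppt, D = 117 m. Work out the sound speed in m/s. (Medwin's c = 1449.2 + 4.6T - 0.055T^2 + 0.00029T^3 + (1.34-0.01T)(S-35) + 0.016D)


c = 1449.2 + 4.6*4.5 - 0.055*4.5^2 + 0.00029*4.5^3 + (1.34 - 0.01*4.5)*(37.3 - 35) + 0.016*117 = 1473.66

1473.66 m/s


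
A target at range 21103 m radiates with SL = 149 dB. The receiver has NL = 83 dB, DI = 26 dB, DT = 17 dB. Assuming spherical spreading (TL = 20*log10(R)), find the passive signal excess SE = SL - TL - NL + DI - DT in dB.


-11.49 dB


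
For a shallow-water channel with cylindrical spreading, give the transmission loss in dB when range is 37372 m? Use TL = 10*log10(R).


TL = 10*log10(37372) = 45.73

45.73 dB


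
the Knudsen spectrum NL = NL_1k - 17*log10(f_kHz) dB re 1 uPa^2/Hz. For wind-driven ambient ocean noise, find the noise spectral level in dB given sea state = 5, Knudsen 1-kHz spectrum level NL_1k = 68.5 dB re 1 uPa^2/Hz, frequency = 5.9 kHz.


NL = NL_1k - 17*log10(f_kHz) = 68.5 - 17*log10(5.9) = 68.5 - (13.1) = 55.4

55.4 dB


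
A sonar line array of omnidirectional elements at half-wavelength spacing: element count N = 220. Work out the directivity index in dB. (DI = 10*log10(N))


DI = 10*log10(220) = 23.42

23.42 dB


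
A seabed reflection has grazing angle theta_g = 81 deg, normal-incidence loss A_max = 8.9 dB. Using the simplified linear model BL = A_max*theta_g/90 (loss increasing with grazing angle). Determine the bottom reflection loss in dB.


BL = A_max * theta_g / 90 = 8.9 * 81 / 90 = 8.01

8.01 dB


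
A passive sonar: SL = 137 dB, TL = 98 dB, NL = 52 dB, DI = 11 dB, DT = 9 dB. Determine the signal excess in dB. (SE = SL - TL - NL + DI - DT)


SE = SL - TL - NL + DI - DT = 137 - 98 - 52 + 11 - 9 = -11

-11 dB


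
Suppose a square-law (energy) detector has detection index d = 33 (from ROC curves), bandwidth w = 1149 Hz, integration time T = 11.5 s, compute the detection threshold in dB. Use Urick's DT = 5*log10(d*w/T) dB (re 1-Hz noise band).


DT = 5*log10(d*w/T) = 5*log10(33 * 1149 / 11.5) = 5*log10(3297.13) = 17.59

17.59 dB


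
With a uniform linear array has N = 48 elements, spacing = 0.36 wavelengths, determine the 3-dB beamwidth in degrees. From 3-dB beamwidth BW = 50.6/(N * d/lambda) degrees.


BW = 50.6 / (48 * 0.36) = 50.6 / 17.28 = 2.93

2.93 deg


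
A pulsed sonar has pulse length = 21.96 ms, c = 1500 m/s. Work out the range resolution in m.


16.47 m


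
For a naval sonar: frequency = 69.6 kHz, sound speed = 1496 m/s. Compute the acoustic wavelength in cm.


2.15 cm


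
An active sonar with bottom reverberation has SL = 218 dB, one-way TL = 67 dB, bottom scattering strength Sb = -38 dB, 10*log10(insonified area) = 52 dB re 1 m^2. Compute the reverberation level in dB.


98 dB


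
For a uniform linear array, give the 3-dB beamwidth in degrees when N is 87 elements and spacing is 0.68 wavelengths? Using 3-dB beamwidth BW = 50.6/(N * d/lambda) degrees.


0.86 deg


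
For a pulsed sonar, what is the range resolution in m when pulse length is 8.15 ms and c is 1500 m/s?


dR = c*tau/2 = 1500 * 8.15e-3 / 2 = 6.1125

6.1125 m


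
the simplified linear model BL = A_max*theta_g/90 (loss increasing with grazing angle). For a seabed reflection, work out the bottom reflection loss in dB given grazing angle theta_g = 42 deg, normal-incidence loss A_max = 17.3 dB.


BL = A_max * theta_g / 90 = 17.3 * 42 / 90 = 8.07

8.07 dB


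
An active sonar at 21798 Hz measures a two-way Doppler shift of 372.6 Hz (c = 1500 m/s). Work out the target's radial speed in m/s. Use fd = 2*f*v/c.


12.82 m/s


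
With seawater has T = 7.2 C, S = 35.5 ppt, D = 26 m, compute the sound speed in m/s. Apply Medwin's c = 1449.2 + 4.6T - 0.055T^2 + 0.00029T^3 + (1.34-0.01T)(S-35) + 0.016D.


c = 1449.2 + 4.6*7.2 - 0.055*7.2^2 + 0.00029*7.2^3 + (1.34 - 0.01*7.2)*(35.5 - 35) + 0.016*26 = 1480.63

1480.63 m/s


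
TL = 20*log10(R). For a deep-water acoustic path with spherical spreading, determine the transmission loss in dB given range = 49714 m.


TL = 20*log10(49714) = 93.93

93.93 dB


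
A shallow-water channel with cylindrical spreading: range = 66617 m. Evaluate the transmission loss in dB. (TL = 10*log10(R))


48.24 dB


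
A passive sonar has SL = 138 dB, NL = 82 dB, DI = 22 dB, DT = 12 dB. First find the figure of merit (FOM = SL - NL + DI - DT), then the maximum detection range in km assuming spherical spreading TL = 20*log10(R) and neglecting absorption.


Step 1: FOM = SL - NL + DI - DT = 138 - 82 + 22 - 12 = 66 dB
Step 2: at max range FOM = TL = 20*log10(R), so R = 10^(66/20) = 1995.26 m = 2.0 km

2.0 km


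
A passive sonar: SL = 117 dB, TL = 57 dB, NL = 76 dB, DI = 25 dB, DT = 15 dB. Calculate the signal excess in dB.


-6 dB


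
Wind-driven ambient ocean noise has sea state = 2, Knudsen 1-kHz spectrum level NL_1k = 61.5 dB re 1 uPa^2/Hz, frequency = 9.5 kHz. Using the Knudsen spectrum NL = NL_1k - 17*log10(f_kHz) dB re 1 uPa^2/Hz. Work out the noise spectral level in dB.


44.88 dB


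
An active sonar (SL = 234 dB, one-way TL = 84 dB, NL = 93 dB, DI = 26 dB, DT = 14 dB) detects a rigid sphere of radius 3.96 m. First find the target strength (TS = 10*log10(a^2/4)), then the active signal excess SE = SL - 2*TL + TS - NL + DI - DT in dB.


Step 1: TS = 10*log10(3.96^2/4) = 5.93 dB
Step 2: SE = SL - 2*TL + TS - NL + DI - DT = 234 - 2*84 + (5.93) - 93 + 26 - 14 = -9.07

-9.07 dB


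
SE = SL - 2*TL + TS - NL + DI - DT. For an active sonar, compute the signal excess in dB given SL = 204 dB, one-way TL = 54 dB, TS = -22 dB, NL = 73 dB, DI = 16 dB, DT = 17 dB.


SE = SL - 2*TL + TS - NL + DI - DT = 204 - 2*54 + (-22) - 73 + 16 - 17 = 0

0 dB


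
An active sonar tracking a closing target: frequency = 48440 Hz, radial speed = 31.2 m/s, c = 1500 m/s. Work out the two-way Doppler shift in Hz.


fd = 2*f*v/c = 2 * 48440 * 31.2 / 1500 = 2015.1

2015.1 Hz


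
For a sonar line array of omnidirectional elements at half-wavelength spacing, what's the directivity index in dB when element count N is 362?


DI = 10*log10(362) = 25.59

25.59 dB


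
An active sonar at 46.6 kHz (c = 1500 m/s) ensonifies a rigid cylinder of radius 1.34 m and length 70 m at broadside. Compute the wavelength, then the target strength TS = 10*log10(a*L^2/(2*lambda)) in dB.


Step 1: lambda = c/f = 1500/46600 = 0.03219 m
Step 2: TS = 10*log10(a*L^2/(2*lambda)) = 10*log10(1.34*70^2/(2*0.03219)) = 50.09

50.09 dB


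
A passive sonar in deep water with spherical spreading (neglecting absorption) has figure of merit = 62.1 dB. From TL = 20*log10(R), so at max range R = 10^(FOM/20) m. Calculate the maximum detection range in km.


At max range FOM = TL, so 20*log10(R) = 62.1
R = 10^(62.1/20) = 1273.5 m = 1.27 km

1.27 km


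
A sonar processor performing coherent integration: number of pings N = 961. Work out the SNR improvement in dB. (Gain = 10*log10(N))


Gain = 10*log10(961) = 29.83

29.83 dB


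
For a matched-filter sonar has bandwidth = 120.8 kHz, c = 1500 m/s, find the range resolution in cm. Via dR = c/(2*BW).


dR = c/(2*BW) = 1500 / (2 * 120.8e3) = 0.0062 m = 0.62 cm

0.62 cm


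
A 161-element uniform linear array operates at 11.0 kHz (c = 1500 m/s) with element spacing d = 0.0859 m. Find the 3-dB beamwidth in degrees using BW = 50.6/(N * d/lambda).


Step 1: lambda = 1500/11000 = 0.13636 m
Step 2: d/lambda = 0.0859/0.13636 = 0.63
Step 3: BW = 50.6/(N * d/lambda) = 50.6/(161 * 0.63) = 0.5

0.5 deg


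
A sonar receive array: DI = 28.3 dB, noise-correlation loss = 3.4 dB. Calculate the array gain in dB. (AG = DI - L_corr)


AG = DI - L_corr = 28.3 - 3.4 = 24.9

24.9 dB


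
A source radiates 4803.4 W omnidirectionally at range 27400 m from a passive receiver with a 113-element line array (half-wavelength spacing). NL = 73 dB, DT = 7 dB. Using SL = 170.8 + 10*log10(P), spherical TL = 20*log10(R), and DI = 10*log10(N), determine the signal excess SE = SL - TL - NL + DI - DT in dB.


Step 1: SL = 170.8 + 10*log10(4803.4) = 207.62 dB
Step 2: TL = 20*log10(27400) = 88.76 dB
Step 3: DI = 10*log10(113) = 20.53 dB
Step 4: SE = SL - TL - NL + DI - DT = 207.62 - 88.76 - 73 + 20.53 - 7 = 59.39

59.39 dB


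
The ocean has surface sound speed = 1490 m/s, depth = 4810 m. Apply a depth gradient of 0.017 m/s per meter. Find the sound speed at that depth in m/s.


c = 1490 + 0.017 * 4810 = 1571.77

1571.77 m/s


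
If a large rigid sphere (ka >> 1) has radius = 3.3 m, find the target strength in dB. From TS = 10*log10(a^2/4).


TS = 10*log10(3.3^2 / 4) = 10*log10(2.7225) = 4.35

4.35 dB


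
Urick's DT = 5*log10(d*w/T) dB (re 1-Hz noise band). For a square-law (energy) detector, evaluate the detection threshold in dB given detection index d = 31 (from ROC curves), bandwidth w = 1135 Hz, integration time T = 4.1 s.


DT = 5*log10(d*w/T) = 5*log10(31 * 1135 / 4.1) = 5*log10(8581.71) = 19.67

19.67 dB


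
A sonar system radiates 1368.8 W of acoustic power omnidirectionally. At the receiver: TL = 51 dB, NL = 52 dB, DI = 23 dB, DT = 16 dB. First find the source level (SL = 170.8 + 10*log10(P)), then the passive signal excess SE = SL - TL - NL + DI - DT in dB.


Step 1: SL = 170.8 + 10*log10(1368.8) = 202.16 dB
Step 2: SE = SL - TL - NL + DI - DT = 202.16 - 51 - 52 + 23 - 16 = 106.16

106.16 dB


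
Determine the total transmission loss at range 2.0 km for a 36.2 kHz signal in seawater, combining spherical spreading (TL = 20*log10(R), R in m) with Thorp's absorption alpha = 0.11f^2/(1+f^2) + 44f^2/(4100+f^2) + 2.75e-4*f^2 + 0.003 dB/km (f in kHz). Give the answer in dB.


88.28 dB


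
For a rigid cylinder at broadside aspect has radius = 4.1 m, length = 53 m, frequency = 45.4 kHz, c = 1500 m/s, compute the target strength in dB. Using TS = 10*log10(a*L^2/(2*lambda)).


lambda = 1500/45400 = 0.03304 m
TS = 10*log10(4.1*53^2/(2*0.03304)) = 52.41

52.41 dB


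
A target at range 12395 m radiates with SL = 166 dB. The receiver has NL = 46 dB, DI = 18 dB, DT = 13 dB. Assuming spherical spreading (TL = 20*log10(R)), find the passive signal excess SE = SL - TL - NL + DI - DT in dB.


Step 1: TL = 20*log10(12395) = 81.86 dB
Step 2: SE = 166 - 81.86 - 46 + 18 - 13 = 43.14

43.14 dB


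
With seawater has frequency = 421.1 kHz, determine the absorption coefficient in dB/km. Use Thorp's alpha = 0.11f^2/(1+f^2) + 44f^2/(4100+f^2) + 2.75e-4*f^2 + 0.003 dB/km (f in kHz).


91.883 dB/km


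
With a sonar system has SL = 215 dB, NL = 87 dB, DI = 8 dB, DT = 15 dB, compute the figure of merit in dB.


FOM = SL - NL + DI - DT = 215 - 87 + 8 - 15 = 121

121 dB


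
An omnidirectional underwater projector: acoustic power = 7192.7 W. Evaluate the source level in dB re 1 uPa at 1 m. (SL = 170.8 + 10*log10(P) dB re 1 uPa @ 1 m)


209.37 dB


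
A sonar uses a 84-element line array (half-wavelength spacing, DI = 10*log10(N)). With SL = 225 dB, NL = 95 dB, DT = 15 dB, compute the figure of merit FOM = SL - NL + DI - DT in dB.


Step 1: DI = 10*log10(84) = 19.24 dB
Step 2: FOM = SL - NL + DI - DT = 225 - 95 + 19.24 - 15 = 134.24

134.24 dB


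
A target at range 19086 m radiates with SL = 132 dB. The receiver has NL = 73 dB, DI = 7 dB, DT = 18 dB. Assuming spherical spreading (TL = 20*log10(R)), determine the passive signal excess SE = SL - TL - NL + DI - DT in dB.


-37.61 dB


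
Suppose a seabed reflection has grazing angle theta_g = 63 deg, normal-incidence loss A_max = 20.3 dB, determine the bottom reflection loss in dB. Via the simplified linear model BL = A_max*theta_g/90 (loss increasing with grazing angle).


14.21 dB


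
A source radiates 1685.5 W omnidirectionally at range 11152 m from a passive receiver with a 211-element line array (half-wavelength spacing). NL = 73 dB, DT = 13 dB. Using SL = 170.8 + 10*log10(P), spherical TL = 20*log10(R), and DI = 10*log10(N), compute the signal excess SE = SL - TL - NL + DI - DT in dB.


59.36 dB


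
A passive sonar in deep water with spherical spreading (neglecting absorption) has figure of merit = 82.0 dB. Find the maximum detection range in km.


12.59 km


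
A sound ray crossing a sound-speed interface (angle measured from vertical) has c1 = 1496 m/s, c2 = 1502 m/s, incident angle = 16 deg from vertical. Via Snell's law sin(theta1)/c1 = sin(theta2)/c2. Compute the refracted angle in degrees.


16.07 deg


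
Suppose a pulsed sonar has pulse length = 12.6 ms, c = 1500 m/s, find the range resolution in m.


9.45 m


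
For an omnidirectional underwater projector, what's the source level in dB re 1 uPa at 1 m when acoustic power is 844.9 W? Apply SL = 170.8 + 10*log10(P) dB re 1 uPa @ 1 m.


200.07 dB


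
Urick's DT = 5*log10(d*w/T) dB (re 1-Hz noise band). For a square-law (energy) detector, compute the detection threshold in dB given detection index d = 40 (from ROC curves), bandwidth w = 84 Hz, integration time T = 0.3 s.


DT = 5*log10(d*w/T) = 5*log10(40 * 84 / 0.3) = 5*log10(11200.0) = 20.25

20.25 dB


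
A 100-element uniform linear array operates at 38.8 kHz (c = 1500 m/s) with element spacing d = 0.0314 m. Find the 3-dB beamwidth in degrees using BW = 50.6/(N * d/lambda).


Step 1: lambda = 1500/38800 = 0.03866 m
Step 2: d/lambda = 0.0314/0.03866 = 0.8122
Step 3: BW = 50.6/(N * d/lambda) = 50.6/(100 * 0.8122) = 0.62

0.62 deg


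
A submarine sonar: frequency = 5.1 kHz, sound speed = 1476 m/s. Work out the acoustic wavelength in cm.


28.94 cm


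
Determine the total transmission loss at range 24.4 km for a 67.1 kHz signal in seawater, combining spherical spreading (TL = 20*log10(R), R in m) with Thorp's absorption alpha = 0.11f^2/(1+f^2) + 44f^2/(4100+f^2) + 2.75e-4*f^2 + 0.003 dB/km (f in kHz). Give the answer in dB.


Step 1 (Thorp): alpha = 0.11*4502.41/(1+4502.41) + 44*4502.41/(4100+4502.41) + 2.75e-4*4502.41 + 0.003 = 24.3803 dB/km
Step 2: TL_spread = 20*log10(24400) = 87.75 dB
Step 3: TL_abs = alpha*R = 24.3803 * 24.4 = 594.88 dB
Step 4: TL_total = 87.75 + 594.88 = 682.63

682.63 dB


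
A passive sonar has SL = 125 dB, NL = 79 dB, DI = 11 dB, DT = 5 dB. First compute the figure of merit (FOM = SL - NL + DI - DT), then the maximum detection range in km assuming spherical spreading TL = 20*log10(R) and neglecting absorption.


Step 1: FOM = SL - NL + DI - DT = 125 - 79 + 11 - 5 = 52 dB
Step 2: at max range FOM = TL = 20*log10(R), so R = 10^(52/20) = 398.11 m = 0.4 km

0.4 km


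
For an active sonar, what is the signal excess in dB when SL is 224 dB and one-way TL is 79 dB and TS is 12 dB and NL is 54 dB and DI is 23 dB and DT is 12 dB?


35 dB


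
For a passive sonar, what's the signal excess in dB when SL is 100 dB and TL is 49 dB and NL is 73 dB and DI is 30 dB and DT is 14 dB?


SE = SL - TL - NL + DI - DT = 100 - 49 - 73 + 30 - 14 = -6

-6 dB


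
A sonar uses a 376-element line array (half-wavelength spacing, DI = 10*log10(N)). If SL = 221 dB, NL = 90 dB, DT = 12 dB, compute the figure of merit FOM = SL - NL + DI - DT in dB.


144.75 dB
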